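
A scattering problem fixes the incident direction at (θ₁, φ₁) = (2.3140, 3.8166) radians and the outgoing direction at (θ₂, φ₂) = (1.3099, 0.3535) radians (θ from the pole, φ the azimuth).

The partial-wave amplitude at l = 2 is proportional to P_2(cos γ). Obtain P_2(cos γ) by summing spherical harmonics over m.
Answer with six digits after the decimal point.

0.582413

Addition theorem: P_2(cos γ) = (4π/5) Σ_m Y*_{lm}(Ω₁) Y_{lm}(Ω₂), m = −2…2:
  term(m=-2) = 0.06043 + 0.04528j   from Y*(Ω₁)=0.04586 + 0.20433j, Y(Ω₂)=0.27415 - 0.23421j
  term(m=-1) = 0.07031 + 0.02342j   from Y*(Ω₁)=0.30049 + 0.24052j, Y(Ω₂)=0.18063 - 0.06665j
  term(m=+0) = -0.02974 + 0.00000j   from Y*(Ω₁)=0.11782 + 0.00000j, Y(Ω₂)=-0.25244 + 0.00000j
  term(m=+1) = 0.07031 - 0.02342j   from Y*(Ω₁)=-0.30049 + 0.24052j, Y(Ω₂)=-0.18063 - 0.06665j
  term(m=+2) = 0.06043 - 0.04528j   from Y*(Ω₁)=0.04586 - 0.20433j, Y(Ω₂)=0.27415 + 0.23421j
Σ over m = 0.23173 - 0.00000j; ×(4π/5) → 0.58241 - 0.00000j. Real part: 0.582413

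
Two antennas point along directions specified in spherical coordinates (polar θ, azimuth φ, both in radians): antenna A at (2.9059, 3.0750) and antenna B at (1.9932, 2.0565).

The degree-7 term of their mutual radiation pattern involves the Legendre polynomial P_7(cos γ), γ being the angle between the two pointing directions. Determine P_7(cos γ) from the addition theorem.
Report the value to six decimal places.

Expand P_7 via completeness: Σ_{m} conj(Y_{7,m}) at Ω₁ times Y_{7,m} at Ω₂ —
  term(m=-7) = +0.000003+0.000004i   from Y*(Ω₁)=-0.000017+0.000009i, Y(Ω₂)=-0.067090-0.253902i
  term(m=-6) = +0.000128-0.000022i   from Y*(Ω₁)=-0.000272+0.000115i, Y(Ω₂)=-0.430281-0.099555i
  term(m=-5) = +0.000293-0.000733i   from Y*(Ω₁)=-0.002719+0.000940i, Y(Ω₂)=-0.179532+0.207579i
  term(m=-4) = +0.001994+0.002687i   from Y*(Ω₁)=-0.019019+0.005189i, Y(Ω₂)=-0.061700-0.158130i
  term(m=-3) = +0.032679-0.002820i   from Y*(Ω₁)=-0.094482+0.019131i, Y(Ω₂)=-0.338061-0.038599i
  term(m=-2) = -0.004266+0.008478i   from Y*(Ω₁)=-0.319257+0.042774i, Y(Ω₂)=+0.016622-0.024328i
  term(m=-1) = +0.111887+0.181555i   from Y*(Ω₁)=-0.635911+0.042410i, Y(Ω₂)=-0.156212-0.295921i
  term(m=+0) = +0.004425+0.000000i   from Y*(Ω₁)=-0.392950-0.000000i, Y(Ω₂)=-0.011262+0.000000i
  term(m=+1) = +0.111887-0.181555i   from Y*(Ω₁)=+0.635911+0.042410i, Y(Ω₂)=+0.156212-0.295921i
  term(m=+2) = -0.004266-0.008478i   from Y*(Ω₁)=-0.319257-0.042774i, Y(Ω₂)=+0.016622+0.024328i
  term(m=+3) = +0.032679+0.002820i   from Y*(Ω₁)=+0.094482+0.019131i, Y(Ω₂)=+0.338061-0.038599i
  term(m=+4) = +0.001994-0.002687i   from Y*(Ω₁)=-0.019019-0.005189i, Y(Ω₂)=-0.061700+0.158130i
  term(m=+5) = +0.000293+0.000733i   from Y*(Ω₁)=+0.002719+0.000940i, Y(Ω₂)=+0.179532+0.207579i
  term(m=+6) = +0.000128+0.000022i   from Y*(Ω₁)=-0.000272-0.000115i, Y(Ω₂)=-0.430281+0.099555i
  term(m=+7) = +0.000003-0.000004i   from Y*(Ω₁)=+0.000017+0.000009i, Y(Ω₂)=+0.067090-0.253902i
Σ over m = +0.289862+0.000000i; ×(4π/15) → +0.242834+0.000000i. Real part: 0.242834

0.242834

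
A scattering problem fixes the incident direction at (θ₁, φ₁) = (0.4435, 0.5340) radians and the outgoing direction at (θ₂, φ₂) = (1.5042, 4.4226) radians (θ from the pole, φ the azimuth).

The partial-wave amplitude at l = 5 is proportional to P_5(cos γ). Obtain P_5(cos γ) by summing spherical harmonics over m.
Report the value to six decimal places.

Expand P_5 via completeness: Σ_{m} conj(Y_{5,m}) at Ω₁ times Y_{5,m} at Ω₂ —
  [-5]  conj(Y_{5,-5})(Ω₁) = -0.006015+0.003068i ; Y_{5,-5}(Ω₂) = -0.455607+0.055793i ; Δ = +0.002569-0.001733i
  [-4]  conj(Y_{5,-4})(Ω₁) = -0.024073+0.037957i ; Y_{5,-4}(Ω₂) = +0.038735+0.088722i ; Δ = -0.004300-0.000666i
  [-3]  conj(Y_{5,-3})(Ω₁) = -0.005409+0.173286i ; Y_{5,-3}(Ω₂) = -0.252057+0.212921i ; Δ = -0.035533-0.044830i
  [-2]  conj(Y_{5,-2})(Ω₁) = +0.196623+0.357536i ; Y_{5,-2}(Ω₂) = +0.092698+0.060677i ; Δ = -0.003468+0.045073i
  [-1]  conj(Y_{5,-1})(Ω₁) = +0.420716+0.248771i ; Y_{5,-1}(Ω₂) = -0.085694+0.287386i ; Δ = -0.107546+0.099590i
  [+0]  conj(Y_{5,0})(Ω₁) = -0.018521-0.000000i ; Y_{5,0}(Ω₂) = +0.114338+0.000000i ; Δ = -0.002118-0.000000i
  [+1]  conj(Y_{5,1})(Ω₁) = -0.420716+0.248771i ; Y_{5,1}(Ω₂) = +0.085694+0.287386i ; Δ = -0.107546-0.099590i
  [+2]  conj(Y_{5,2})(Ω₁) = +0.196623-0.357536i ; Y_{5,2}(Ω₂) = +0.092698-0.060677i ; Δ = -0.003468-0.045073i
  [+3]  conj(Y_{5,3})(Ω₁) = +0.005409+0.173286i ; Y_{5,3}(Ω₂) = +0.252057+0.212921i ; Δ = -0.035533+0.044830i
  [+4]  conj(Y_{5,4})(Ω₁) = -0.024073-0.037957i ; Y_{5,4}(Ω₂) = +0.038735-0.088722i ; Δ = -0.004300+0.000666i
  [+5]  conj(Y_{5,5})(Ω₁) = +0.006015+0.003068i ; Y_{5,5}(Ω₂) = +0.455607+0.055793i ; Δ = +0.002569+0.001733i
Total Σ_m = -0.298672+0.000000i. Multiply by 1.142397: -0.341202+0.000000i. P_5(cos γ) = -0.341202

-0.341202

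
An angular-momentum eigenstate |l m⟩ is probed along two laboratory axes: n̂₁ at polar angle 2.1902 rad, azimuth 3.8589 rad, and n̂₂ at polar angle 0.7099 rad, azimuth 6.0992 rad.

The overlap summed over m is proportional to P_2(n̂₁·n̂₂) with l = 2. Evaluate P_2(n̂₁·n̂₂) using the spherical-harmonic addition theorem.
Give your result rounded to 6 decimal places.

0.388522

Expand P_2 via completeness: Σ_{m} conj(Y_{2,m}) at Ω₁ times Y_{2,m} at Ω₂ —
  term(m=-2) = (-0.009653, 0.040896)   from Y*(Ω₁)=(0.034766, 0.253714), Y(Ω₂)=(0.153101, 0.059025)
  term(m=-1) = (0.086546, 0.109351)   from Y*(Ω₁)=(0.275193, 0.240055), Y(Ω₂)=(0.375434, 0.069864)
  term(m=+0) = (0.000802, 0.000000)   from Y*(Ω₁)=(0.003505, -0.000000), Y(Ω₂)=(0.228859, 0.000000)
  term(m=+1) = (0.086546, -0.109351)   from Y*(Ω₁)=(-0.275193, 0.240055), Y(Ω₂)=(-0.375434, 0.069864)
  term(m=+2) = (-0.009653, -0.040896)   from Y*(Ω₁)=(0.034766, -0.253714), Y(Ω₂)=(0.153101, -0.059025)
Accumulated sum (0.154588, 0.000000); after 4π/(2l+1) scaling, (0.388522, 0.000000) ⇒ P_2 = 0.388522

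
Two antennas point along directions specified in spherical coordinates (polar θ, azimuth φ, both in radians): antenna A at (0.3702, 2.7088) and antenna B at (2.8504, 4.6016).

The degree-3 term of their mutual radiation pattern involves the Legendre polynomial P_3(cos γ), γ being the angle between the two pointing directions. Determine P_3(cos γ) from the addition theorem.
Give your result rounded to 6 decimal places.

Addition theorem: P_3(cos γ) = (4π/7) Σ_m Y*_{lm}(Ω₁) Y_{lm}(Ω₂), m = −3…3:
  m=-3: Y*=-0.00532 + 0.01903j  Y=0.00322 - 0.00933j  product 0.00016 + 0.00011j
  m=-2: Y*=0.08084 - 0.09497j  Y=0.07872 + 0.01773j  product 0.00805 - 0.00604j
  m=-1: Y*=-0.35511 + 0.16406j  Y=-0.03681 + 0.33085j  product -0.04121 - 0.12353j
  m=+0: Y*=0.46809 + 0.00000j  Y=-0.56761 + 0.00000j  product -0.26570 + 0.00000j
  m=+1: Y*=0.35511 + 0.16406j  Y=0.03681 + 0.33085j  product -0.04121 + 0.12353j
  m=+2: Y*=0.08084 + 0.09497j  Y=0.07872 - 0.01773j  product 0.00805 + 0.00604j
  m=+3: Y*=0.00532 + 0.01903j  Y=-0.00322 - 0.00933j  product 0.00016 - 0.00011j
Total Σ_m = -0.33170 + 0.00000j. Multiply by 1.795196: -0.59547 + 0.00000j. P_3(cos γ) = -0.595471

-0.595471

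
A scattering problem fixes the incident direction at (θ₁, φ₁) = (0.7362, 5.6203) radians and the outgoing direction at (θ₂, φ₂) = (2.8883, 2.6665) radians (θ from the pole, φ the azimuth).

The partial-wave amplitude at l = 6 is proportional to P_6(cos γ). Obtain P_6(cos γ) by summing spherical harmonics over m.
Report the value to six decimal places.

Addition theorem: P_6(cos γ) = (4π/13) Σ_m Y*_{lm}(Ω₁) Y_{lm}(Ω₂), m = −6…6:
  m=-6: Y*=-0.029696+0.032846i  Y=-0.000115+0.000034i  product +0.000002-0.000005i
  m=-5: Y*=-0.166756+0.029112i  Y=-0.001154+0.001110i  product +0.000160-0.000219i
  m=-4: Y*=-0.322555-0.172068i  Y=-0.004239+0.012393i  product +0.003500-0.003268i
  m=-3: Y*=-0.180303-0.406081i  Y=+0.010518+0.071767i  product +0.027247-0.017211i
  m=-2: Y*=+0.037988-0.151923i  Y=+0.155999+0.218231i  product +0.039080-0.015410i
  m=-1: Y*=-0.246088+0.192130i  Y=+0.521649+0.268331i  product -0.179926+0.034192i
  m=+0: Y*=-0.259155-0.000000i  Y=+0.437582+0.000000i  product -0.113402-0.000000i
  m=+1: Y*=+0.246088+0.192130i  Y=-0.521649+0.268331i  product -0.179926-0.034192i
  m=+2: Y*=+0.037988+0.151923i  Y=+0.155999-0.218231i  product +0.039080+0.015410i
  m=+3: Y*=+0.180303-0.406081i  Y=-0.010518+0.071767i  product +0.027247+0.017211i
  m=+4: Y*=-0.322555+0.172068i  Y=-0.004239-0.012393i  product +0.003500+0.003268i
  m=+5: Y*=+0.166756+0.029112i  Y=+0.001154+0.001110i  product +0.000160+0.000219i
  m=+6: Y*=-0.029696-0.032846i  Y=-0.000115-0.000034i  product +0.000002+0.000005i
Accumulated sum -0.333275+0.000000i; after 4π/(2l+1) scaling, -0.322159+0.000000i ⇒ P_6 = -0.322159

-0.322159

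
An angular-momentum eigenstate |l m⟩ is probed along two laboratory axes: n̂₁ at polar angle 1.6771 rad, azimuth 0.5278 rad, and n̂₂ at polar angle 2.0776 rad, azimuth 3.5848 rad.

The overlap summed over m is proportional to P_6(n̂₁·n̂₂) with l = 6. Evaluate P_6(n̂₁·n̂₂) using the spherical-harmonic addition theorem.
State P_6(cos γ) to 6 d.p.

Addition theorem: P_6(cos γ) = (4π/13) Σ_m Y*_{lm}(Ω₁) Y_{lm}(Ω₂), m = −6…6:
  [-6]  conj(Y_{6,-6})(Ω₁) = (-0.466803, -0.011769) ; Y_{6,-6}(Ω₂) = (-0.191151, -0.100086) ; Δ = (0.088052, 0.048970)
  [-5]  conj(Y_{6,-5})(Ω₁) = (0.151259, -0.083143) ; Y_{6,-5}(Ω₂) = (-0.249551, -0.331532) ; Δ = (-0.065312, -0.029399)
  [-4]  conj(Y_{6,-4})(Ω₁) = (0.157225, -0.262052) ; Y_{6,-4}(Ω₂) = (-0.066579, -0.325050) ; Δ = (-0.095648, -0.033659)
  [-3]  conj(Y_{6,-3})(Ω₁) = (-0.002463, 0.195423) ; Y_{6,-3}(Ω₂) = (-0.020612, 0.083802) ; Δ = (-0.016326, -0.004234)
  [-2]  conj(Y_{6,-2})(Ω₁) = (0.127176, 0.224614) ; Y_{6,-2}(Ω₂) = (-0.221774, 0.271804) ; Δ = (-0.089255, -0.015246)
  [-1]  conj(Y_{6,-1})(Ω₁) = (-0.175227, -0.102151) ; Y_{6,-1}(Ω₂) = (-0.037311, 0.017712) ; Δ = (0.008347, 0.000708)
  [+0]  conj(Y_{6,0})(Ω₁) = (-0.245219, -0.000000) ; Y_{6,0}(Ω₂) = (0.335270, 0.000000) ; Δ = (-0.082215, -0.000000)
  [+1]  conj(Y_{6,1})(Ω₁) = (0.175227, -0.102151) ; Y_{6,1}(Ω₂) = (0.037311, 0.017712) ; Δ = (0.008347, -0.000708)
  [+2]  conj(Y_{6,2})(Ω₁) = (0.127176, -0.224614) ; Y_{6,2}(Ω₂) = (-0.221774, -0.271804) ; Δ = (-0.089255, 0.015246)
  [+3]  conj(Y_{6,3})(Ω₁) = (0.002463, 0.195423) ; Y_{6,3}(Ω₂) = (0.020612, 0.083802) ; Δ = (-0.016326, 0.004234)
  [+4]  conj(Y_{6,4})(Ω₁) = (0.157225, 0.262052) ; Y_{6,4}(Ω₂) = (-0.066579, 0.325050) ; Δ = (-0.095648, 0.033659)
  [+5]  conj(Y_{6,5})(Ω₁) = (-0.151259, -0.083143) ; Y_{6,5}(Ω₂) = (0.249551, -0.331532) ; Δ = (-0.065312, 0.029399)
  [+6]  conj(Y_{6,6})(Ω₁) = (-0.466803, 0.011769) ; Y_{6,6}(Ω₂) = (-0.191151, 0.100086) ; Δ = (0.088052, -0.048970)
Accumulated sum (-0.422499, -0.000000); after 4π/(2l+1) scaling, (-0.408406, -0.000000) ⇒ P_6 = -0.408406

-0.408406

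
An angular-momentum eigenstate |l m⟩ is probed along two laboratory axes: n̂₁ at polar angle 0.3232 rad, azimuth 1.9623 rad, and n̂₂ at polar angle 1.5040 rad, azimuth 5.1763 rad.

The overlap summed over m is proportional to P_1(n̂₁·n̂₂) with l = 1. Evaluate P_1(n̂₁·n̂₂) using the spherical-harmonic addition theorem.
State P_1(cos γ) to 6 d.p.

-0.252773

Term-by-term m-sum for l=1 (normalisation 4π/3 = 4.188790):
  [-1]  conj(Y_{1,-1})(Ω₁) = -0.04187 + 0.10143j ; Y_{1,-1}(Ω₂) = 0.15425 + 0.30829j ; Δ = -0.03773 + 0.00274j
  [+0]  conj(Y_{1,0})(Ω₁) = 0.46330 + 0.00000j ; Y_{1,0}(Ω₂) = 0.03261 + 0.00000j ; Δ = 0.01511 + 0.00000j
  [+1]  conj(Y_{1,1})(Ω₁) = 0.04187 + 0.10143j ; Y_{1,1}(Ω₂) = -0.15425 + 0.30829j ; Δ = -0.03773 - 0.00274j
Σ over m = -0.06035 + 0.00000j; ×(4π/3) → -0.25277 + 0.00000j. Real part: -0.252773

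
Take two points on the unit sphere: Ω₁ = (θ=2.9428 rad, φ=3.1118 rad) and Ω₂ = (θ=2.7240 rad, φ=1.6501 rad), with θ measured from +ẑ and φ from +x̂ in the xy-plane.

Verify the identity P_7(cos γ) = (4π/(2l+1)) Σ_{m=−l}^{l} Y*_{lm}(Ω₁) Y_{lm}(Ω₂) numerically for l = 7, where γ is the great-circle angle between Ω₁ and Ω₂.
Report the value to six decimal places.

-0.350343

Expand P_7 via completeness: Σ_{m} conj(Y_{7,m}) at Ω₁ times Y_{7,m} at Ω₂ —
  m=-7: Y*=(-0.000006, 0.000001)  Y=(0.000476, 0.000767)  product (-0.000000, -0.000000)
  m=-6: Y*=(-0.000107, 0.000019)  Y=(0.006765, -0.003486)  product (-0.000001, 0.000001)
  m=-5: Y*=(-0.001253, 0.000188)  Y=(-0.015333, -0.036622)  product (0.000026, 0.000043)
  m=-4: Y*=(-0.010314, 0.001235)  Y=(-0.135553, 0.044502)  product (0.001343, -0.000626)
  m=-3: Y*=(-0.060799, 0.005449)  Y=(0.082933, 0.341988)  product (-0.006906, -0.020341)
  m=-2: Y*=(-0.246930, 0.014731)  Y=(0.532383, -0.085155)  product (-0.130207, 0.028870)
  m=-1: Y*=(-0.609387, 0.018161)  Y=(-0.025575, -0.321817)  product (0.021429, 0.195647)
  m=+0: Y*=(-0.565900, -0.000000)  Y=(0.334974, 0.000000)  product (-0.189562, -0.000000)
  m=+1: Y*=(0.609387, 0.018161)  Y=(0.025575, -0.321817)  product (0.021429, -0.195647)
  m=+2: Y*=(-0.246930, -0.014731)  Y=(0.532383, 0.085155)  product (-0.130207, -0.028870)
  m=+3: Y*=(0.060799, 0.005449)  Y=(-0.082933, 0.341988)  product (-0.006906, 0.020341)
  m=+4: Y*=(-0.010314, -0.001235)  Y=(-0.135553, -0.044502)  product (0.001343, 0.000626)
  m=+5: Y*=(0.001253, 0.000188)  Y=(0.015333, -0.036622)  product (0.000026, -0.000043)
  m=+6: Y*=(-0.000107, -0.000019)  Y=(0.006765, 0.003486)  product (-0.000001, -0.000001)
  m=+7: Y*=(0.000006, 0.000001)  Y=(-0.000476, 0.000767)  product (-0.000000, 0.000000)
Total Σ_m = (-0.418191, 0.000000). Multiply by 0.837758: (-0.350343, 0.000000). P_7(cos γ) = -0.350343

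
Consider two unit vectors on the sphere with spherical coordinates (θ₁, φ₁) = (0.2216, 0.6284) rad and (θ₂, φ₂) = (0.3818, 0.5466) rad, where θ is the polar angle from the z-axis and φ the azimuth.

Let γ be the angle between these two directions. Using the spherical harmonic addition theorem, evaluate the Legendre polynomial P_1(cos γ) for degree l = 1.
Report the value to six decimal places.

Addition theorem: P_1(cos γ) = (4π/3) Σ_m Y*_{lm}(Ω₁) Y_{lm}(Ω₂), m = −1…1:
  term(m=-1) = +0.009742+0.000799i   from Y*(Ω₁)=+0.061430+0.044639i, Y(Ω₂)=+0.109972-0.066911i
  term(m=+0) = +0.216125+0.000000i   from Y*(Ω₁)=+0.476655-0.000000i, Y(Ω₂)=+0.453421+0.000000i
  term(m=+1) = +0.009742-0.000799i   from Y*(Ω₁)=-0.061430+0.044639i, Y(Ω₂)=-0.109972-0.066911i
Σ over m = +0.235610+0.000000i; ×(4π/3) → +0.986922+0.000000i. Real part: 0.986922

0.986922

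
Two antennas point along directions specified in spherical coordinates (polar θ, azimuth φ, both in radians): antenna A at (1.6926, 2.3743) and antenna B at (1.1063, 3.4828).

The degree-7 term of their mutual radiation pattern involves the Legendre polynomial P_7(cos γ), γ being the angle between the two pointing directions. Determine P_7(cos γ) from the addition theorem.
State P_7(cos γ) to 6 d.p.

-0.149872

Summing Y*_{l m}(θ₁,φ₁)·Y_{l m}(θ₂,φ₂) over m ∈ [−7, 7]; prefactor 4π/(2·7+1) = 0.837758:
  m=-7: -0.290529-0.375380i × +0.166563+0.156150i = +0.010224-0.107891i  (running Σ = +0.010224-0.107891i)
  m=-6: +0.023571-0.216127i × -0.196309-0.380368i = -0.086835+0.033462i  (running Σ = -0.076611-0.074429i)
  m=-5: -0.219446+0.182921i × +0.045465+0.334127i = -0.071096-0.065006i  (running Σ = -0.147707-0.139435i)
  m=-4: -0.242409-0.017587i × -0.016803+0.080425i = +0.005488-0.019200i  (running Σ = -0.142219-0.158635i)
  m=-3: +0.148579+0.165664i × +0.184523-0.302883i = +0.077593-0.014433i  (running Σ = -0.064626-0.173068i)
  m=-2: -0.009091+0.250947i × -0.057208+0.046491i = -0.011147-0.014779i  (running Σ = -0.075773-0.187847i)
  m=-1: +0.142086-0.137032i × -0.302655+0.107472i = -0.028276+0.056744i  (running Σ = -0.104049-0.131103i)
  m=0: +0.253045-0.000000i × +0.115397+0.000000i = +0.029201+0.000000i  (running Σ = -0.074848-0.131103i)
  m=1: -0.142086-0.137032i × +0.302655+0.107472i = -0.028276-0.056744i  (running Σ = -0.103124-0.187847i)
  m=2: -0.009091-0.250947i × -0.057208-0.046491i = -0.011147+0.014779i  (running Σ = -0.114271-0.173068i)
  m=3: -0.148579+0.165664i × -0.184523-0.302883i = +0.077593+0.014433i  (running Σ = -0.036678-0.158635i)
  m=4: -0.242409+0.017587i × -0.016803-0.080425i = +0.005488+0.019200i  (running Σ = -0.031190-0.139435i)
  m=5: +0.219446+0.182921i × -0.045465+0.334127i = -0.071096+0.065006i  (running Σ = -0.102286-0.074429i)
  m=6: +0.023571+0.216127i × -0.196309+0.380368i = -0.086835-0.033462i  (running Σ = -0.189121-0.107891i)
  m=7: +0.290529-0.375380i × -0.166563+0.156150i = +0.010224+0.107891i  (running Σ = -0.178897+0.000000i)
Σ over m = -0.178897+0.000000i; ×(4π/15) → -0.149872+0.000000i. Real part: -0.149872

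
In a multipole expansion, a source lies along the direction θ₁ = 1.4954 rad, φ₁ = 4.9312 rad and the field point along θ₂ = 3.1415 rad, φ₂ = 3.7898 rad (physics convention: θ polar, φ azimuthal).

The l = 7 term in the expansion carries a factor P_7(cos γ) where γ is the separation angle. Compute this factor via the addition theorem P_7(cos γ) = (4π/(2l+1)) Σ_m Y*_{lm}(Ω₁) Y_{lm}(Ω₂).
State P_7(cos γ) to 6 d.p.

0.156392

Summing Y*_{l m}(θ₁,φ₁)·Y_{l m}(θ₂,φ₂) over m ∈ [−7, 7]; prefactor 4π/(2·7+1) = 0.837758:
  m=-7: -0.489805+0.019171i × +0.000000-0.000000i = -0.000000+0.000000i  (running Σ = -0.000000+0.000000i)
  m=-6: -0.035340-0.133963i × +0.000000-0.000000i = -0.000000-0.000000i  (running Σ = -0.000000-0.000000i)
  m=-5: -0.297702+0.153756i × +0.000000-0.000000i = -0.000000+0.000000i  (running Σ = -0.000000+0.000000i)
  m=-4: -0.102482-0.122775i × +0.000000+0.000000i = -0.000000-0.000000i  (running Σ = -0.000000-0.000000i)
  m=-3: -0.176074+0.228548i × +0.000000+0.000000i = -0.000000-0.000000i  (running Σ = -0.000000-0.000000i)
  m=-2: -0.152635-0.071415i × -0.000000+0.000000i = +0.000000-0.000000i  (running Σ = +0.000000-0.000000i)
  m=-1: -0.058758+0.264232i × -0.000302+0.000229i = -0.000043-0.000093i  (running Σ = -0.000043-0.000093i)
  m=0: -0.170944-0.000000i × -1.092548+0.000000i = +0.186765+0.000000i  (running Σ = +0.186722-0.000093i)
  m=1: +0.058758+0.264232i × +0.000302+0.000229i = -0.000043+0.000093i  (running Σ = +0.186680-0.000000i)
  m=2: -0.152635+0.071415i × -0.000000-0.000000i = +0.000000+0.000000i  (running Σ = +0.186680-0.000000i)
  m=3: +0.176074+0.228548i × -0.000000+0.000000i = -0.000000+0.000000i  (running Σ = +0.186680-0.000000i)
  m=4: -0.102482+0.122775i × +0.000000-0.000000i = -0.000000+0.000000i  (running Σ = +0.186680+0.000000i)
  m=5: +0.297702+0.153756i × -0.000000-0.000000i = -0.000000-0.000000i  (running Σ = +0.186680-0.000000i)
  m=6: -0.035340+0.133963i × +0.000000+0.000000i = -0.000000+0.000000i  (running Σ = +0.186680-0.000000i)
  m=7: +0.489805+0.019171i × -0.000000-0.000000i = -0.000000-0.000000i  (running Σ = +0.186680-0.000000i)
Total Σ_m = +0.186680-0.000000i. Multiply by 0.837758: +0.156392-0.000000i. P_7(cos γ) = 0.156392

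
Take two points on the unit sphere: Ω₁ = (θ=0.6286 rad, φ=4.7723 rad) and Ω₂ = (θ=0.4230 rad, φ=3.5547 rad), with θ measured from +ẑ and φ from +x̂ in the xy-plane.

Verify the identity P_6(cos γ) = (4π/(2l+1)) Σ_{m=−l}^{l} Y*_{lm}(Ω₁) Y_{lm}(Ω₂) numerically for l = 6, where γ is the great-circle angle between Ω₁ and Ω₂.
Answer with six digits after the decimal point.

-0.412469

Expand P_6 via completeness: Σ_{m} conj(Y_{6,m}) at Ω₁ times Y_{6,m} at Ω₂ —
  [-6]  conj(Y_{6,-6})(Ω₁) = -0.018692-0.007024i ; Y_{6,-6}(Ω₂) = -0.001822-0.001423i ; Δ = +0.000024+0.000039i
  [-5]  conj(Y_{6,-5})(Ω₁) = +0.028079-0.090914i ; Y_{6,-5}(Ω₂) = +0.008445+0.015654i ; Δ = +0.001660-0.000328i
  [-4]  conj(Y_{6,-4})(Ω₁) = +0.256752+0.062735i ; Y_{6,-4}(Ω₂) = -0.006730-0.082255i ; Δ = +0.003432-0.021541i
  [-3]  conj(Y_{6,-3})(Ω₁) = -0.080364+0.442304i ; Y_{6,-3}(Ω₂) = -0.082185+0.238789i ; Δ = -0.099013-0.055541i
  [-2]  conj(Y_{6,-2})(Ω₁) = -0.374399-0.045077i ; Y_{6,-2}(Ω₂) = +0.329097-0.357122i ; Δ = -0.139312+0.118871i
  [-1]  conj(Y_{6,-1})(Ω₁) = -0.005892+0.098226i ; Y_{6,-1}(Ω₂) = -0.405454+0.177723i ; Δ = -0.015068-0.040873i
  [+0]  conj(Y_{6,0})(Ω₁) = -0.409787-0.000000i ; Y_{6,0}(Ω₂) = -0.170452+0.000000i ; Δ = +0.069849+0.000000i
  [+1]  conj(Y_{6,1})(Ω₁) = +0.005892+0.098226i ; Y_{6,1}(Ω₂) = +0.405454+0.177723i ; Δ = -0.015068+0.040873i
  [+2]  conj(Y_{6,2})(Ω₁) = -0.374399+0.045077i ; Y_{6,2}(Ω₂) = +0.329097+0.357122i ; Δ = -0.139312-0.118871i
  [+3]  conj(Y_{6,3})(Ω₁) = +0.080364+0.442304i ; Y_{6,3}(Ω₂) = +0.082185+0.238789i ; Δ = -0.099013+0.055541i
  [+4]  conj(Y_{6,4})(Ω₁) = +0.256752-0.062735i ; Y_{6,4}(Ω₂) = -0.006730+0.082255i ; Δ = +0.003432+0.021541i
  [+5]  conj(Y_{6,5})(Ω₁) = -0.028079-0.090914i ; Y_{6,5}(Ω₂) = -0.008445+0.015654i ; Δ = +0.001660+0.000328i
  [+6]  conj(Y_{6,6})(Ω₁) = -0.018692+0.007024i ; Y_{6,6}(Ω₂) = -0.001822+0.001423i ; Δ = +0.000024-0.000039i
Total Σ_m = -0.426702-0.000000i. Multiply by 0.966644: -0.412469-0.000000i. P_6(cos γ) = -0.412469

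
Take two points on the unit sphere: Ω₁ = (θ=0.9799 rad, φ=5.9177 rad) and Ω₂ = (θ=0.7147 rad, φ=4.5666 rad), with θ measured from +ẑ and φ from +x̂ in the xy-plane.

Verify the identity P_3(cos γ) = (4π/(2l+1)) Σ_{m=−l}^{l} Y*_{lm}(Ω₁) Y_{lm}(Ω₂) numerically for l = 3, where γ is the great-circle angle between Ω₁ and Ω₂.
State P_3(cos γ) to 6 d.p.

-0.416758

Term-by-term m-sum for l=3 (normalisation 4π/7 = 1.795196):
  term(m=-3) = -0.017187-0.022187i   from Y*(Ω₁)=+0.109138-0.212563i, Y(Ω₂)=+0.049749-0.106399i
  term(m=-2) = -0.117818+0.055379i   from Y*(Ω₁)=+0.292335-0.262127i, Y(Ω₂)=-0.317563-0.095311i
  term(m=-1) = +0.012663+0.056709i   from Y*(Ω₁)=+0.138320-0.052932i, Y(Ω₂)=-0.056996+0.388175i
  term(m=+0) = +0.012532+0.000000i   from Y*(Ω₁)=-0.301072-0.000000i, Y(Ω₂)=-0.041626+0.000000i
  term(m=+1) = +0.012663-0.056709i   from Y*(Ω₁)=-0.138320-0.052932i, Y(Ω₂)=+0.056996+0.388175i
  term(m=+2) = -0.117818-0.055379i   from Y*(Ω₁)=+0.292335+0.262127i, Y(Ω₂)=-0.317563+0.095311i
  term(m=+3) = -0.017187+0.022187i   from Y*(Ω₁)=-0.109138-0.212563i, Y(Ω₂)=-0.049749-0.106399i
Total Σ_m = -0.232152+0.000000i. Multiply by 1.795196: -0.416758+0.000000i. P_3(cos γ) = -0.416758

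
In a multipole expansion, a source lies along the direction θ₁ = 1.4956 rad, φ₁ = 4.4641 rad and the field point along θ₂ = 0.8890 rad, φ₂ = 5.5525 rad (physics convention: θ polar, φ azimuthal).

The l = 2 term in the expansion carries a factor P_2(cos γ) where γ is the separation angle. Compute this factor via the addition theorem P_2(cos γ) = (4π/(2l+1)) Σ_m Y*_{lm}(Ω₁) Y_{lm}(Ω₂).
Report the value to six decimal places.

Expand P_2 via completeness: Σ_{m} conj(Y_{2,m}) at Ω₁ times Y_{2,m} at Ω₂ —
  m=-2: -0.337702+0.182990i × +0.025431+0.231477i = -0.050946-0.073517i  (running Σ = -0.050946-0.073517i)
  m=-1: -0.014222-0.056099i × +0.281512+0.252278i = +0.010149-0.019381i  (running Σ = -0.040797-0.092897i)
  m=0: -0.310052-0.000000i × +0.060370+0.000000i = -0.018718-0.000000i  (running Σ = -0.059515-0.092897i)
  m=1: +0.014222-0.056099i × -0.281512+0.252278i = +0.010149+0.019381i  (running Σ = -0.049366-0.073517i)
  m=2: -0.337702-0.182990i × +0.025431-0.231477i = -0.050946+0.073517i  (running Σ = -0.100313+0.000000i)
Accumulated sum -0.100313+0.000000i; after 4π/(2l+1) scaling, -0.252113+0.000000i ⇒ P_2 = -0.252113

-0.252113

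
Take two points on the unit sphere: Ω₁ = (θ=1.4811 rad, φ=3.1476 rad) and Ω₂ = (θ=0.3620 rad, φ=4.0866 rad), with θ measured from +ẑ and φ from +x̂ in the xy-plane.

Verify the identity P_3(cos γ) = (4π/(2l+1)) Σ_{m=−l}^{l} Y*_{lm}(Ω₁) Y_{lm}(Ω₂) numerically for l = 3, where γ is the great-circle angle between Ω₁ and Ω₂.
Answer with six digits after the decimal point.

Expand P_3 via completeness: Σ_{m} conj(Y_{3,m}) at Ω₁ times Y_{3,m} at Ω₂ —
  [-3]  conj(Y_{3,-3})(Ω₁) = -0.41215 - 0.00743j ; Y_{3,-3}(Ω₂) = 0.01767 + 0.00559j ; Δ = -0.00724 - 0.00244j
  [-2]  conj(Y_{3,-2})(Ω₁) = 0.09080 + 0.00109j ; Y_{3,-2}(Ω₂) = -0.03762 - 0.11381j ; Δ = -0.00329 - 0.01038j
  [-1]  conj(Y_{3,-1})(Ω₁) = 0.30896 + 0.00186j ; Y_{3,-1}(Ω₂) = -0.22612 + 0.31288j ; Δ = -0.07044 + 0.09625j
  [+0]  conj(Y_{3,0})(Ω₁) = -0.09894 + 0.00000j ; Y_{3,0}(Ω₂) = 0.47913 + 0.00000j ; Δ = -0.04741 + 0.00000j
  [+1]  conj(Y_{3,1})(Ω₁) = -0.30896 + 0.00186j ; Y_{3,1}(Ω₂) = 0.22612 + 0.31288j ; Δ = -0.07044 - 0.09625j
  [+2]  conj(Y_{3,2})(Ω₁) = 0.09080 - 0.00109j ; Y_{3,2}(Ω₂) = -0.03762 + 0.11381j ; Δ = -0.00329 + 0.01038j
  [+3]  conj(Y_{3,3})(Ω₁) = 0.41215 - 0.00743j ; Y_{3,3}(Ω₂) = -0.01767 + 0.00559j ; Δ = -0.00724 + 0.00244j
Accumulated sum -0.20935 + 0.00000j; after 4π/(2l+1) scaling, -0.37583 + 0.00000j ⇒ P_3 = -0.375832

-0.375832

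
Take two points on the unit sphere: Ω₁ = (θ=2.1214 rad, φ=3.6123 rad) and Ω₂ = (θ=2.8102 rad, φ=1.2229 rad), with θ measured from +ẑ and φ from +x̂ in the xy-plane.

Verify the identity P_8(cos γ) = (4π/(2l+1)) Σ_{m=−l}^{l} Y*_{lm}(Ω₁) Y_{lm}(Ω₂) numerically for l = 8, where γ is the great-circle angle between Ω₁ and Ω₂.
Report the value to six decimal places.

Term-by-term m-sum for l=8 (normalisation 4π/17 = 0.739198):
  m=-8: Y*=-0.116367-0.083792i  Y=-0.000061+0.000023i  product +0.000009+0.000002i
  m=-7: Y*=-0.348011-0.053793i  Y=+0.000488+0.000572i  product -0.000139-0.000225i
  m=-6: Y*=-0.425514+0.139760i  Y=+0.002737-0.004819i  product -0.000491+0.002433i
  m=-5: Y*=-0.149174+0.149969i  Y=-0.028776-0.004901i  product +0.005028-0.003584i
  m=-4: Y*=+0.068284-0.211686i  Y=+0.020083+0.110859i  product +0.024839+0.003319i
  m=-3: Y*=-0.053400-0.333710i  Y=+0.268784-0.156442i  product -0.066559-0.081342i
  m=-2: Y*=+0.034635+0.047565i  Y=-0.429913-0.359029i  product +0.002187-0.032884i
  m=-1: Y*=+0.307862+0.156657i  Y=-0.162374+0.447748i  product -0.120132+0.112407i
  m=+0: Y*=-0.008031-0.000000i  Y=-0.226018+0.000000i  product +0.001815+0.000000i
  m=+1: Y*=-0.307862+0.156657i  Y=+0.162374+0.447748i  product -0.120132-0.112407i
  m=+2: Y*=+0.034635-0.047565i  Y=-0.429913+0.359029i  product +0.002187+0.032884i
  m=+3: Y*=+0.053400-0.333710i  Y=-0.268784-0.156442i  product -0.066559+0.081342i
  m=+4: Y*=+0.068284+0.211686i  Y=+0.020083-0.110859i  product +0.024839-0.003319i
  m=+5: Y*=+0.149174+0.149969i  Y=+0.028776-0.004901i  product +0.005028+0.003584i
  m=+6: Y*=-0.425514-0.139760i  Y=+0.002737+0.004819i  product -0.000491-0.002433i
  m=+7: Y*=+0.348011-0.053793i  Y=-0.000488+0.000572i  product -0.000139+0.000225i
  m=+8: Y*=-0.116367+0.083792i  Y=-0.000061-0.000023i  product +0.000009-0.000002i
Σ over m = -0.308704-0.000000i; ×(4π/17) → -0.228193-0.000000i. Real part: -0.228193

-0.228193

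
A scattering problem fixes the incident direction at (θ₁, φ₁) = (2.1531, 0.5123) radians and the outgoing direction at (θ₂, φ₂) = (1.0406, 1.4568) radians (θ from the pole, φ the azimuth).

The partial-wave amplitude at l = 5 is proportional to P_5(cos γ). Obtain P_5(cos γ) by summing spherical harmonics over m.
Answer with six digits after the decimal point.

0.244666

Addition theorem: P_5(cos γ) = (4π/11) Σ_m Y*_{lm}(Ω₁) Y_{lm}(Ω₂), m = −5…5:
  term(m=-5) = 0.00042 + 0.04183j   from Y*(Ω₁)=-0.15776 + 0.10338j, Y(Ω₂)=0.11969 - 0.18674j
  term(m=-4) = 0.12987 - 0.09597j   from Y*(Ω₁)=0.18081 - 0.34866j, Y(Ω₂)=0.36913 + 0.18105j
  term(m=-3) = -0.09562 - 0.03043j   from Y*(Ω₁)=0.01176 + 0.34686j, Y(Ω₂)=-0.09696 + 0.27238j
  term(m=-2) = 0.00280 + 0.00850j   from Y*(Ω₁)=0.03129 + 0.05148j, Y(Ω₂)=0.14465 + 0.03356j
  term(m=-1) = 0.06867 - 0.09492j   from Y*(Ω₁)=-0.30620 - 0.17220j, Y(Ω₂)=-0.03793 + 0.33131j
  term(m=+0) = 0.00189 + 0.00000j   from Y*(Ω₁)=0.02626 + 0.00000j, Y(Ω₂)=0.07208 + 0.00000j
  term(m=+1) = 0.06867 + 0.09492j   from Y*(Ω₁)=0.30620 - 0.17220j, Y(Ω₂)=0.03793 + 0.33131j
  term(m=+2) = 0.00280 - 0.00850j   from Y*(Ω₁)=0.03129 - 0.05148j, Y(Ω₂)=0.14465 - 0.03356j
  term(m=+3) = -0.09562 + 0.03043j   from Y*(Ω₁)=-0.01176 + 0.34686j, Y(Ω₂)=0.09696 + 0.27238j
  term(m=+4) = 0.12987 + 0.09597j   from Y*(Ω₁)=0.18081 + 0.34866j, Y(Ω₂)=0.36913 - 0.18105j
  term(m=+5) = 0.00042 - 0.04183j   from Y*(Ω₁)=0.15776 + 0.10338j, Y(Ω₂)=-0.11969 - 0.18674j
Total Σ_m = 0.21417 + 0.00000j. Multiply by 1.142397: 0.24467 + 0.00000j. P_5(cos γ) = 0.244666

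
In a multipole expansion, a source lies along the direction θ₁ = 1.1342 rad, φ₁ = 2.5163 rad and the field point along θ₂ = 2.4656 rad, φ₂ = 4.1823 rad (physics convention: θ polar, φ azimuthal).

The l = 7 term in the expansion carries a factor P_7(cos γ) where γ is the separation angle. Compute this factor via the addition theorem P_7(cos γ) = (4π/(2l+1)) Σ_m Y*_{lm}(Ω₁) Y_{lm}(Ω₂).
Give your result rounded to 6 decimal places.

0.054429

Expand P_7 via completeness: Σ_{m} conj(Y_{7,m}) at Ω₁ times Y_{7,m} at Ω₂ —
  m=-7: Y*=+0.082580-0.236957i  Y=-0.010113+0.015811i  product +0.002911+0.003702i
  m=-6: Y*=-0.359065+0.251045i  Y=-0.087491-0.003409i  product +0.032271-0.020740i
  m=-5: Y*=+0.296960+0.004493i  Y=-0.114673-0.214397i  product -0.033090-0.064183i
  m=-4: Y*=+0.113345+0.084465i  Y=+0.225028-0.367393i  product +0.056538-0.022635i
  m=-3: Y*=-0.104587-0.332114i  Y=+0.427830+0.008331i  product -0.041979-0.142960i
  m=-2: Y*=-0.001657+0.004995i  Y=+0.023727+0.042357i  product -0.000251+0.000048i
  m=-1: Y*=-0.270571+0.195333i  Y=+0.191529-0.326821i  product +0.012017+0.125840i
  m=+0: Y*=+0.046786-0.000000i  Y=+0.173902+0.000000i  product +0.008136+0.000000i
  m=+1: Y*=+0.270571+0.195333i  Y=-0.191529-0.326821i  product +0.012017-0.125840i
  m=+2: Y*=-0.001657-0.004995i  Y=+0.023727-0.042357i  product -0.000251-0.000048i
  m=+3: Y*=+0.104587-0.332114i  Y=-0.427830+0.008331i  product -0.041979+0.142960i
  m=+4: Y*=+0.113345-0.084465i  Y=+0.225028+0.367393i  product +0.056538+0.022635i
  m=+5: Y*=-0.296960+0.004493i  Y=+0.114673-0.214397i  product -0.033090+0.064183i
  m=+6: Y*=-0.359065-0.251045i  Y=-0.087491+0.003409i  product +0.032271+0.020740i
  m=+7: Y*=-0.082580-0.236957i  Y=+0.010113+0.015811i  product +0.002911-0.003702i
Total Σ_m = +0.064970+0.000000i. Multiply by 0.837758: +0.054429+0.000000i. P_7(cos γ) = 0.054429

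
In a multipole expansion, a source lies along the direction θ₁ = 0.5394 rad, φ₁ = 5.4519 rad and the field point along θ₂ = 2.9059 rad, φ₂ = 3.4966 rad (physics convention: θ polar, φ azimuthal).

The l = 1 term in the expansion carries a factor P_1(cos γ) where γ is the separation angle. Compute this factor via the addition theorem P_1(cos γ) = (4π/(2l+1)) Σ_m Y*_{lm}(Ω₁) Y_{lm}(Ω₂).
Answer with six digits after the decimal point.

Expand P_1 via completeness: Σ_{m} conj(Y_{1,m}) at Ω₁ times Y_{1,m} at Ω₂ —
  m=-1: (0.119590, -0.131102) × (-0.075648, 0.028044) = (-0.005370, 0.013271)  (running Σ = (-0.005370, 0.013271))
  m=0: (0.419229, -0.000000) × (-0.475094, 0.000000) = (-0.199173, 0.000000)  (running Σ = (-0.204543, 0.013271))
  m=1: (-0.119590, -0.131102) × (0.075648, 0.028044) = (-0.005370, -0.013271)  (running Σ = (-0.209914, 0.000000))
Accumulated sum (-0.209914, 0.000000); after 4π/(2l+1) scaling, (-0.879284, 0.000000) ⇒ P_1 = -0.879284

-0.879284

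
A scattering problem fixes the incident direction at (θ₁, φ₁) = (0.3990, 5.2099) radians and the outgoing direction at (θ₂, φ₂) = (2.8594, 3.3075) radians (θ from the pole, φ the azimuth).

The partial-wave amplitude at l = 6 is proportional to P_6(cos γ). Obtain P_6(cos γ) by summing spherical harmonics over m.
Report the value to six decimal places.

-0.105978

Expand P_6 via completeness: Σ_{m} conj(Y_{6,m}) at Ω₁ times Y_{6,m} at Ω₂ —
  m=-6: 0.00164 - 0.00026j × 0.00012 - 0.00019j = 0.00000 - 0.00000j  (running Σ = 0.00000 - 0.00000j)
  m=-5: 0.00830 + 0.01083j × 0.00182 - 0.00198j = 0.00004 + 0.00000j  (running Σ = 0.00004 + 0.00000j)
  m=-4: -0.02759 + 0.06191j × 0.01546 - 0.01209j = 0.00032 + 0.00129j  (running Σ = 0.00036 + 0.00129j)
  m=-3: -0.22244 + 0.01744j × 0.08483 - 0.04609j = -0.01807 + 0.01173j  (running Σ = -0.01771 + 0.01303j)
  m=-2: -0.25446 - 0.39199j × 0.29790 - 0.10264j = -0.11604 - 0.09066j  (running Σ = -0.13375 - 0.07763j)
  m=-1: 0.23355 - 0.43005j × 0.58757 - 0.09839j = 0.09491 - 0.27566j  (running Σ = -0.03883 - 0.35329j)
  m=0: -0.09788 + 0.00000j × 0.32663 + 0.00000j = -0.03197 + 0.00000j  (running Σ = -0.07080 - 0.35329j)
  m=1: -0.23355 - 0.43005j × -0.58757 - 0.09839j = 0.09491 + 0.27566j  (running Σ = 0.02411 - 0.07763j)
  m=2: -0.25446 + 0.39199j × 0.29790 + 0.10264j = -0.11604 + 0.09066j  (running Σ = -0.09193 + 0.01303j)
  m=3: 0.22244 + 0.01744j × -0.08483 - 0.04609j = -0.01807 - 0.01173j  (running Σ = -0.10999 + 0.00129j)
  m=4: -0.02759 - 0.06191j × 0.01546 + 0.01209j = 0.00032 - 0.00129j  (running Σ = -0.10967 + 0.00000j)
  m=5: -0.00830 + 0.01083j × -0.00182 - 0.00198j = 0.00004 - 0.00000j  (running Σ = -0.10964 - 0.00000j)
  m=6: 0.00164 + 0.00026j × 0.00012 + 0.00019j = 0.00000 + 0.00000j  (running Σ = -0.10964 + 0.00000j)
Accumulated sum -0.10964 + 0.00000j; after 4π/(2l+1) scaling, -0.10598 + 0.00000j ⇒ P_6 = -0.105978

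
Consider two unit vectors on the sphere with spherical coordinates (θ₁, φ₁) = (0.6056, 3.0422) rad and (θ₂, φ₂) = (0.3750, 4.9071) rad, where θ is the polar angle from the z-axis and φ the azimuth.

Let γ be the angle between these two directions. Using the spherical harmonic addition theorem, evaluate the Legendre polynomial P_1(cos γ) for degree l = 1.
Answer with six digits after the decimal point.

Term-by-term m-sum for l=1 (normalisation 4π/3 = 4.188790):
  m=-1: Y*=-0.195704+0.019516i  Y=+0.024484+0.124154i  product -0.007215-0.023820i
  m=+0: Y*=+0.401710-0.000000i  Y=+0.454648+0.000000i  product +0.182637+0.000000i
  m=+1: Y*=+0.195704+0.019516i  Y=-0.024484+0.124154i  product -0.007215+0.023820i
Accumulated sum +0.168207+0.000000i; after 4π/(2l+1) scaling, +0.704586+0.000000i ⇒ P_1 = 0.704586

0.704586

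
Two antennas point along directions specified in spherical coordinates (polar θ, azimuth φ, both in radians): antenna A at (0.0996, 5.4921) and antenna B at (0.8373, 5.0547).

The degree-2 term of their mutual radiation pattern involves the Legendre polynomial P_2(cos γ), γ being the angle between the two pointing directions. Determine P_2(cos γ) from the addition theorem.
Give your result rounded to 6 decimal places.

0.306073

Expand P_2 via completeness: Σ_{m} conj(Y_{2,m}) at Ω₁ times Y_{2,m} at Ω₂ —
  [-2]  conj(Y_{2,-2})(Ω₁) = (-0.000043, -0.003819) ; Y_{2,-2}(Ω₂) = (-0.165118, 0.134792) ; Δ = (0.000522, 0.000625)
  [-1]  conj(Y_{2,-1})(Ω₁) = (0.053742, -0.054356) ; Y_{2,-1}(Ω₂) = (0.128961, 0.361905) ; Δ = (0.026602, 0.012439)
  [+0]  conj(Y_{2,0})(Ω₁) = (0.621428, -0.000000) ; Y_{2,0}(Ω₂) = (0.108676, 0.000000) ; Δ = (0.067534, 0.000000)
  [+1]  conj(Y_{2,1})(Ω₁) = (-0.053742, -0.054356) ; Y_{2,1}(Ω₂) = (-0.128961, 0.361905) ; Δ = (0.026602, -0.012439)
  [+2]  conj(Y_{2,2})(Ω₁) = (-0.000043, 0.003819) ; Y_{2,2}(Ω₂) = (-0.165118, -0.134792) ; Δ = (0.000522, -0.000625)
Σ over m = (0.121783, 0.000000); ×(4π/5) → (0.306073, 0.000000). Real part: 0.306073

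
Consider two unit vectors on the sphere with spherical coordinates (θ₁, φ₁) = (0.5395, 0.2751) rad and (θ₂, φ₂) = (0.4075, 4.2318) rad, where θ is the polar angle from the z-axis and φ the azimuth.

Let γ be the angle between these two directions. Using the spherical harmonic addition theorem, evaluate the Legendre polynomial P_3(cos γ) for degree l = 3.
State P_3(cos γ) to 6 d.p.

Addition theorem: P_3(cos γ) = (4π/7) Σ_m Y*_{lm}(Ω₁) Y_{lm}(Ω₂), m = −3…3:
  term(m=-3) = +0.001127+0.000942i   from Y*(Ω₁)=+0.038367+0.041558i, Y(Ω₂)=+0.025755-0.003342i
  term(m=-2) = -0.002025-0.034041i   from Y*(Ω₁)=+0.197242+0.120984i, Y(Ω₂)=-0.084380-0.120828i
  term(m=-1) = -0.125659+0.133356i   from Y*(Ω₁)=+0.428287+0.120887i, Y(Ω₂)=-0.190348+0.365098i
  term(m=+0) = +0.090677+0.000000i   from Y*(Ω₁)=+0.217885-0.000000i, Y(Ω₂)=+0.416169+0.000000i
  term(m=+1) = -0.125659-0.133356i   from Y*(Ω₁)=-0.428287+0.120887i, Y(Ω₂)=+0.190348+0.365098i
  term(m=+2) = -0.002025+0.034041i   from Y*(Ω₁)=+0.197242-0.120984i, Y(Ω₂)=-0.084380+0.120828i
  term(m=+3) = +0.001127-0.000942i   from Y*(Ω₁)=-0.038367+0.041558i, Y(Ω₂)=-0.025755-0.003342i
Σ over m = -0.162437-0.000000i; ×(4π/7) → -0.291606-0.000000i. Real part: -0.291606

-0.291606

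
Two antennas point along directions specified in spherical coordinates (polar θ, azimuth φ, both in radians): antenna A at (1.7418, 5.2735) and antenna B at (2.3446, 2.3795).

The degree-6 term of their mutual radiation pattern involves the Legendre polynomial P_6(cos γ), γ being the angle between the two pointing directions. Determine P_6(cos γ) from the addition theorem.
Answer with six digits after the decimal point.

0.246893

Summing Y*_{l m}(θ₁,φ₁)·Y_{l m}(θ₂,φ₂) over m ∈ [−6, 6]; prefactor 4π/(2·6+1) = 0.966644:
  [-6]  conj(Y_{6,-6})(Ω₁) = +0.431163+0.098716i ; Y_{6,-6}(Ω₂) = -0.009016-0.064053i ; Δ = +0.002436-0.028507i
  [-5]  conj(Y_{6,-5})(Ω₁) = -0.087253-0.249803i ; Y_{6,-5}(Ω₂) = -0.171760-0.135762i ; Δ = -0.018927+0.054752i
  [-4]  conj(Y_{6,-4})(Ω₁) = +0.143018-0.179174i ; Y_{6,-4}(Ω₂) = -0.406527+0.038007i ; Δ = -0.051331+0.078275i
  [-3]  conj(Y_{6,-3})(Ω₁) = -0.282618-0.031940i ; Y_{6,-3}(Ω₂) = -0.259246+0.298291i ; Δ = +0.082795-0.076022i
  [-2]  conj(Y_{6,-2})(Ω₁) = -0.069460-0.144318i ; Y_{6,-2}(Ω₂) = +0.000625+0.013404i ; Δ = +0.001891-0.001021i
  [-1]  conj(Y_{6,-1})(Ω₁) = -0.152888+0.243259i ; Y_{6,-1}(Ω₂) = -0.265218-0.253135i ; Δ = +0.102126-0.025815i
  [+0]  conj(Y_{6,0})(Ω₁) = -0.140991-0.000000i ; Y_{6,0}(Ω₂) = -0.123646+0.000000i ; Δ = +0.017433+0.000000i
  [+1]  conj(Y_{6,1})(Ω₁) = +0.152888+0.243259i ; Y_{6,1}(Ω₂) = +0.265218-0.253135i ; Δ = +0.102126+0.025815i
  [+2]  conj(Y_{6,2})(Ω₁) = -0.069460+0.144318i ; Y_{6,2}(Ω₂) = +0.000625-0.013404i ; Δ = +0.001891+0.001021i
  [+3]  conj(Y_{6,3})(Ω₁) = +0.282618-0.031940i ; Y_{6,3}(Ω₂) = +0.259246+0.298291i ; Δ = +0.082795+0.076022i
  [+4]  conj(Y_{6,4})(Ω₁) = +0.143018+0.179174i ; Y_{6,4}(Ω₂) = -0.406527-0.038007i ; Δ = -0.051331-0.078275i
  [+5]  conj(Y_{6,5})(Ω₁) = +0.087253-0.249803i ; Y_{6,5}(Ω₂) = +0.171760-0.135762i ; Δ = -0.018927-0.054752i
  [+6]  conj(Y_{6,6})(Ω₁) = +0.431163-0.098716i ; Y_{6,6}(Ω₂) = -0.009016+0.064053i ; Δ = +0.002436+0.028507i
Σ over m = +0.255413+0.000000i; ×(4π/13) → +0.246893+0.000000i. Real part: 0.246893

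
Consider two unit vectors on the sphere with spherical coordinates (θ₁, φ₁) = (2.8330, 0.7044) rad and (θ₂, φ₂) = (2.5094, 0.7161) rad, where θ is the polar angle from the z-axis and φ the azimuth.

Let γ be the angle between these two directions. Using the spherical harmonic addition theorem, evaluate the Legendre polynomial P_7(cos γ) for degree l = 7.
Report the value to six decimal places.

Expand P_7 via completeness: Σ_{m} conj(Y_{7,m}) at Ω₁ times Y_{7,m} at Ω₂ —
  [-7]  conj(Y_{7,-7})(Ω₁) = 0.00003 - 0.00012j ; Y_{7,-7}(Ω₂) = 0.00372 + 0.01202j ; Δ = 0.00000 - 0.00000j
  [-6]  conj(Y_{7,-6})(Ω₁) = 0.00065 + 0.00124j ; Y_{7,-6}(Ω₂) = 0.02596 - 0.05879j ; Δ = 0.00009 - 0.00001j
  [-5]  conj(Y_{7,-5})(Ω₁) = -0.00951 - 0.00380j ; Y_{7,-5}(Ω₂) = -0.17854 + 0.08382j ; Δ = 0.00202 - 0.00012j
  [-4]  conj(Y_{7,-4})(Ω₁) = 0.04964 - 0.01667j ; Y_{7,-4}(Ω₂) = 0.37913 + 0.10787j ; Δ = 0.02062 - 0.00097j
  [-3]  conj(Y_{7,-3})(Ω₁) = -0.09747 + 0.16173j ; Y_{7,-3}(Ω₂) = -0.25692 - 0.39429j ; Δ = 0.08881 - 0.00312j
  [-2]  conj(Y_{7,-2})(Ω₁) = -0.07315 - 0.44759j ; Y_{7,-2}(Ω₂) = -0.02423 + 0.17372j ; Δ = 0.07953 - 0.00186j
  [-1]  conj(Y_{7,-1})(Ω₁) = 0.45165 + 0.38383j ; Y_{7,-1}(Ω₂) = -0.24328 + 0.21170j ; Δ = -0.19113 + 0.00224j
  [+0]  conj(Y_{7,0})(Ω₁) = -0.05158 + 0.00000j ; Y_{7,0}(Ω₂) = 0.28991 + 0.00000j ; Δ = -0.01495 + 0.00000j
  [+1]  conj(Y_{7,1})(Ω₁) = -0.45165 + 0.38383j ; Y_{7,1}(Ω₂) = 0.24328 + 0.21170j ; Δ = -0.19113 - 0.00224j
  [+2]  conj(Y_{7,2})(Ω₁) = -0.07315 + 0.44759j ; Y_{7,2}(Ω₂) = -0.02423 - 0.17372j ; Δ = 0.07953 + 0.00186j
  [+3]  conj(Y_{7,3})(Ω₁) = 0.09747 + 0.16173j ; Y_{7,3}(Ω₂) = 0.25692 - 0.39429j ; Δ = 0.08881 + 0.00312j
  [+4]  conj(Y_{7,4})(Ω₁) = 0.04964 + 0.01667j ; Y_{7,4}(Ω₂) = 0.37913 - 0.10787j ; Δ = 0.02062 + 0.00097j
  [+5]  conj(Y_{7,5})(Ω₁) = 0.00951 - 0.00380j ; Y_{7,5}(Ω₂) = 0.17854 + 0.08382j ; Δ = 0.00202 + 0.00012j
  [+6]  conj(Y_{7,6})(Ω₁) = 0.00065 - 0.00124j ; Y_{7,6}(Ω₂) = 0.02596 + 0.05879j ; Δ = 0.00009 + 0.00001j
  [+7]  conj(Y_{7,7})(Ω₁) = -0.00003 - 0.00012j ; Y_{7,7}(Ω₂) = -0.00372 + 0.01202j ; Δ = 0.00000 + 0.00000j
Total Σ_m = -0.01509 + 0.00000j. Multiply by 0.837758: -0.01265 + 0.00000j. P_7(cos γ) = -0.012645

-0.012645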